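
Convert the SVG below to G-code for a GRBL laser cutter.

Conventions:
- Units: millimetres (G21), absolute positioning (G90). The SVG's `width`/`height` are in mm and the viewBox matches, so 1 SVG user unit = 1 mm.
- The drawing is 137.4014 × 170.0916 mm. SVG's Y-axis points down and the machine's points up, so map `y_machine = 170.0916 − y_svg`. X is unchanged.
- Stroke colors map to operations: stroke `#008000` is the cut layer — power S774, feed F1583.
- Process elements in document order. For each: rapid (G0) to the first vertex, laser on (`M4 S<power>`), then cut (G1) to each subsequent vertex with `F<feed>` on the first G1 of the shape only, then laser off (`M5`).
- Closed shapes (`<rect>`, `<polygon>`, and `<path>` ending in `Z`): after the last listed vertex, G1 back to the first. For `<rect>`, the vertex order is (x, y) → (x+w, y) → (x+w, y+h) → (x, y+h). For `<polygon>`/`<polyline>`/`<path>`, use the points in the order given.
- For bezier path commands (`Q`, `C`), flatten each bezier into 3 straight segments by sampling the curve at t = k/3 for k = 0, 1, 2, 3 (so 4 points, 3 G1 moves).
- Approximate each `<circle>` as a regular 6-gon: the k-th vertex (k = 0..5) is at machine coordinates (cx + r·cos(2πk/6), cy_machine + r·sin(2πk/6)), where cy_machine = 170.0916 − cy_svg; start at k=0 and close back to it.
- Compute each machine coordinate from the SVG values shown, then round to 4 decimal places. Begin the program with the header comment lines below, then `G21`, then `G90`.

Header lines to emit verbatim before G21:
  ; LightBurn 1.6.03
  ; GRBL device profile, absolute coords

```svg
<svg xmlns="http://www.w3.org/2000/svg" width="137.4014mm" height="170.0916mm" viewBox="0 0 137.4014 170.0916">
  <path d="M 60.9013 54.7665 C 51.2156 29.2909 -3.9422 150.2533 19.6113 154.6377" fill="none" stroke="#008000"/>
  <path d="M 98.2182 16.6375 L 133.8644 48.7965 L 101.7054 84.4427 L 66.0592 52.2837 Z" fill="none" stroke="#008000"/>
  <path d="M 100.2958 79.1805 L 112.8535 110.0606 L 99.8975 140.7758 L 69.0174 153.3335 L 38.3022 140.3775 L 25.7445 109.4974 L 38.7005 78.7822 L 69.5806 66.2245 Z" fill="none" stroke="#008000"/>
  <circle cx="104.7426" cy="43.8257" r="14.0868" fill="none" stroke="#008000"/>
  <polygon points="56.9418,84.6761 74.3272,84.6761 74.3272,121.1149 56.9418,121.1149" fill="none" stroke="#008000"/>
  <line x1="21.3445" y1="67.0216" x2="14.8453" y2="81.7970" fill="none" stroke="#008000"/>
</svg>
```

; LightBurn 1.6.03
; GRBL device profile, absolute coords
G21
G90
G0 X60.9013 Y115.3251
M4 S774
G1 X40.6576 Y101.7294 F1583
G1 X17.6955 Y48.9563
G1 X19.6113 Y15.4539
M5
G0 X98.2182 Y153.4541
M4 S774
G1 X133.8644 Y121.2951 F1583
G1 X101.7054 Y85.6489
G1 X66.0592 Y117.8079
G1 X98.2182 Y153.4541
M5
G0 X100.2958 Y90.9111
M4 S774
G1 X112.8535 Y60.0310 F1583
G1 X99.8975 Y29.3158
G1 X69.0174 Y16.7581
G1 X38.3022 Y29.7141
G1 X25.7445 Y60.5942
G1 X38.7005 Y91.3094
G1 X69.5806 Y103.8671
G1 X100.2958 Y90.9111
M5
G0 X118.8294 Y126.2659
M4 S774
G1 X111.7860 Y138.4654 F1583
G1 X97.6992 Y138.4654
G1 X90.6558 Y126.2659
G1 X97.6992 Y114.0664
G1 X111.7860 Y114.0664
G1 X118.8294 Y126.2659
M5
G0 X56.9418 Y85.4155
M4 S774
G1 X74.3272 Y85.4155 F1583
G1 X74.3272 Y48.9767
G1 X56.9418 Y48.9767
G1 X56.9418 Y85.4155
M5
G0 X21.3445 Y103.0700
M4 S774
G1 X14.8453 Y88.2946 F1583
M5

Since the viewBox matches the mm dimensions, user units are millimetres directly. The only transform is the Y-flip y_m = 170.0916 − y_svg.

Shape 1 is a cubic bezier drawn with `<path>`. Its stroke #008000 means cut at S774, F1583. After flipping Y the toolpath is (60.9013,115.3251) → (40.6576,101.7294) → (17.6955,48.9563) → (19.6113,15.4539).

Shape 2 is a regular polygon drawn with `<path>`. Its stroke #008000 means cut at S774, F1583. After flipping Y the toolpath is (98.2182,153.4541) → (133.8644,121.2951) → (101.7054,85.6489) → (66.0592,117.8079) → (98.2182,153.4541), returning to the start.

Shape 3 is a regular polygon drawn with `<path>`. Its stroke #008000 means cut at S774, F1583. After flipping Y the toolpath is (100.2958,90.9111) → (112.8535,60.0310) → (99.8975,29.3158) → (69.0174,16.7581) → (38.3022,29.7141) → (25.7445,60.5942) → (38.7005,91.3094) → (69.5806,103.8671) → (100.2958,90.9111), returning to the start.

Shape 4 is a circle drawn with `<circle>`. Its stroke #008000 means cut at S774, F1583. After flipping Y the toolpath is (118.8294,126.2659) → (111.7860,138.4654) → (97.6992,138.4654) → (90.6558,126.2659) → (97.6992,114.0664) → (111.7860,114.0664) → (118.8294,126.2659), returning to the start.

Shape 5 is a rectangle drawn with `<polygon>`. Its stroke #008000 means cut at S774, F1583. After flipping Y the toolpath is (56.9418,85.4155) → (74.3272,85.4155) → (74.3272,48.9767) → (56.9418,48.9767) → (56.9418,85.4155), returning to the start.

Shape 6 is a line segment drawn with `<line>`. Its stroke #008000 means cut at S774, F1583. After flipping Y the toolpath is (21.3445,103.0700) → (14.8453,88.2946).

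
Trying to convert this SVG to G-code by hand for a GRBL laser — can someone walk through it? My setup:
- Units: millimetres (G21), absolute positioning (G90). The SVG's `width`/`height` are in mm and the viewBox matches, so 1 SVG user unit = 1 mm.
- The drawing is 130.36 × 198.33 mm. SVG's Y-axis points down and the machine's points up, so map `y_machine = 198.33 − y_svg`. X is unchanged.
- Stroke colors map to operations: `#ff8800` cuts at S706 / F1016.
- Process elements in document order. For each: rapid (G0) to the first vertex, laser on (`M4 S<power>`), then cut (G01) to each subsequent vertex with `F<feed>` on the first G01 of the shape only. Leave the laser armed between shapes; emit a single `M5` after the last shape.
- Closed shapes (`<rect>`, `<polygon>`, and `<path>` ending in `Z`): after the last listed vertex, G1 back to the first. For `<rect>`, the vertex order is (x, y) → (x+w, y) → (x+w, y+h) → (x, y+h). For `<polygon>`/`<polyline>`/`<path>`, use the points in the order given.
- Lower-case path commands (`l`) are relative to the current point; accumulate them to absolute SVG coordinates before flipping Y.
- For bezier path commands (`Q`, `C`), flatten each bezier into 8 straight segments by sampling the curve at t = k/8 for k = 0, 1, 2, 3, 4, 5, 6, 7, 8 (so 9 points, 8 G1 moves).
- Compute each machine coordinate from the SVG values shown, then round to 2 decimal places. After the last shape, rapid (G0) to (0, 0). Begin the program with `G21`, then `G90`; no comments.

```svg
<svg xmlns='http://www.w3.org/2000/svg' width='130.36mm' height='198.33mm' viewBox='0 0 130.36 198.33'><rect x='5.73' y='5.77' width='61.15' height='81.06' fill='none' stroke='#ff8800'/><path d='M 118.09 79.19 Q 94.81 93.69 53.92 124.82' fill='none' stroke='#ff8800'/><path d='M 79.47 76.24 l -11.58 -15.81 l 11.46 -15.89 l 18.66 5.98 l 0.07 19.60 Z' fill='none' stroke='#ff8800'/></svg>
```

viewBox `0 0 130.36 198.33` with mm width/height → 1 unit = 1 mm. Flip: y_m = 198.33 − y_svg.

**Shape 1** — `<rect>` rectangle, stroke `#ff8800` → cut (S706, F1016). Machine vertices: (5.73,192.56) → (66.88,192.56) → (66.88,111.50) → (5.73,111.50) → (5.73,192.56). Closed: final G1 returns to the first vertex.

**Shape 2** — `<path>` quadratic bezier, stroke `#ff8800` → cut (S706, F1016). Control points (SVG): P0=(118.09,79.19), P1=(94.81,93.69), P2=(53.92,124.82); sampled at t=k/8. Machine vertices: (118.09,119.14) → (111.99,115.26) → (105.35,110.85) → (98.15,105.93) → (90.41,100.48) → (82.11,94.52) → (73.26,88.04) → (63.87,81.03) → (53.92,73.51). Open path.

**Shape 3** — `<path>` regular polygon, stroke `#ff8800` → cut (S706, F1016). Machine vertices: (79.47,122.09) → (67.89,137.90) → (79.35,153.79) → (98.01,147.81) → (98.08,128.21) → (79.47,122.09). Closed: final G1 returns to the first vertex.

G21
G90
G0 X5.73 Y192.56
M4 S706
G01 X66.88 Y192.56 F1016
G01 X66.88 Y111.50
G01 X5.73 Y111.50
G01 X5.73 Y192.56
G0 X118.09 Y119.14
M4 S706
G01 X111.99 Y115.26 F1016
G01 X105.35 Y110.85
G01 X98.15 Y105.93
G01 X90.41 Y100.48
G01 X82.11 Y94.52
G01 X73.26 Y88.04
G01 X63.87 Y81.03
G01 X53.92 Y73.51
G0 X79.47 Y122.09
M4 S706
G01 X67.89 Y137.90 F1016
G01 X79.35 Y153.79
G01 X98.01 Y147.81
G01 X98.08 Y128.21
G01 X79.47 Y122.09
M5
G0 X0.00 Y0.00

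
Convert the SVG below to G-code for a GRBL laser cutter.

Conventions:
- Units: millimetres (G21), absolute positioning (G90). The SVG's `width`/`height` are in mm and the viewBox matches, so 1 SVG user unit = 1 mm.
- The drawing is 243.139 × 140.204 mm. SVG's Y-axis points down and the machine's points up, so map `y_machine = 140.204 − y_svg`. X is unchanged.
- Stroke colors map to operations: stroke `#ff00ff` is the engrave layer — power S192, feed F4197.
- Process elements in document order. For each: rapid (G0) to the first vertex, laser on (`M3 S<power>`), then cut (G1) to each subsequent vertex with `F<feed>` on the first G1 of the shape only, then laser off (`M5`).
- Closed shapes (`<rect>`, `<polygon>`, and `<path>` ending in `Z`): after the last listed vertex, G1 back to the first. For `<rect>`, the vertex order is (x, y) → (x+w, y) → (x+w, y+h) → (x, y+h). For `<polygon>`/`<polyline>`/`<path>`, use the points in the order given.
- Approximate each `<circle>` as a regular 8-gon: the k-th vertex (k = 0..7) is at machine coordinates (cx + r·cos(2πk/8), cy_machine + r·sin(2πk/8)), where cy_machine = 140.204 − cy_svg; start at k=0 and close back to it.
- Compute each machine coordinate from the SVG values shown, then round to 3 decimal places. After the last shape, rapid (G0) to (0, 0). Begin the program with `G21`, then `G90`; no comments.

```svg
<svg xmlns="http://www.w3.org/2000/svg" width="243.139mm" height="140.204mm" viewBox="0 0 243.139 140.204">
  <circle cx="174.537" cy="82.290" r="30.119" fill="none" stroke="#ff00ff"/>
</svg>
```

viewBox `0 0 243.139 140.204` with mm width/height → 1 unit = 1 mm. Flip: y_m = 140.204 − y_svg.

**Shape 1** — `<circle>` circle, stroke `#ff00ff` → engrave (S192, F4197). Machine vertices: (204.656,57.914) → (195.834,79.211) → (174.537,88.033) → (153.240,79.211) → (144.418,57.914) → (153.240,36.617) → (174.537,27.795) → (195.834,36.617) → (204.656,57.914). Closed: final G1 returns to the first vertex.

G21
G90
G0 X204.656 Y57.914
M3 S192
G1 X195.834 Y79.211 F4197
G1 X174.537 Y88.033
G1 X153.240 Y79.211
G1 X144.418 Y57.914
G1 X153.240 Y36.617
G1 X174.537 Y27.795
G1 X195.834 Y36.617
G1 X204.656 Y57.914
M5
G0 X0.000 Y0.000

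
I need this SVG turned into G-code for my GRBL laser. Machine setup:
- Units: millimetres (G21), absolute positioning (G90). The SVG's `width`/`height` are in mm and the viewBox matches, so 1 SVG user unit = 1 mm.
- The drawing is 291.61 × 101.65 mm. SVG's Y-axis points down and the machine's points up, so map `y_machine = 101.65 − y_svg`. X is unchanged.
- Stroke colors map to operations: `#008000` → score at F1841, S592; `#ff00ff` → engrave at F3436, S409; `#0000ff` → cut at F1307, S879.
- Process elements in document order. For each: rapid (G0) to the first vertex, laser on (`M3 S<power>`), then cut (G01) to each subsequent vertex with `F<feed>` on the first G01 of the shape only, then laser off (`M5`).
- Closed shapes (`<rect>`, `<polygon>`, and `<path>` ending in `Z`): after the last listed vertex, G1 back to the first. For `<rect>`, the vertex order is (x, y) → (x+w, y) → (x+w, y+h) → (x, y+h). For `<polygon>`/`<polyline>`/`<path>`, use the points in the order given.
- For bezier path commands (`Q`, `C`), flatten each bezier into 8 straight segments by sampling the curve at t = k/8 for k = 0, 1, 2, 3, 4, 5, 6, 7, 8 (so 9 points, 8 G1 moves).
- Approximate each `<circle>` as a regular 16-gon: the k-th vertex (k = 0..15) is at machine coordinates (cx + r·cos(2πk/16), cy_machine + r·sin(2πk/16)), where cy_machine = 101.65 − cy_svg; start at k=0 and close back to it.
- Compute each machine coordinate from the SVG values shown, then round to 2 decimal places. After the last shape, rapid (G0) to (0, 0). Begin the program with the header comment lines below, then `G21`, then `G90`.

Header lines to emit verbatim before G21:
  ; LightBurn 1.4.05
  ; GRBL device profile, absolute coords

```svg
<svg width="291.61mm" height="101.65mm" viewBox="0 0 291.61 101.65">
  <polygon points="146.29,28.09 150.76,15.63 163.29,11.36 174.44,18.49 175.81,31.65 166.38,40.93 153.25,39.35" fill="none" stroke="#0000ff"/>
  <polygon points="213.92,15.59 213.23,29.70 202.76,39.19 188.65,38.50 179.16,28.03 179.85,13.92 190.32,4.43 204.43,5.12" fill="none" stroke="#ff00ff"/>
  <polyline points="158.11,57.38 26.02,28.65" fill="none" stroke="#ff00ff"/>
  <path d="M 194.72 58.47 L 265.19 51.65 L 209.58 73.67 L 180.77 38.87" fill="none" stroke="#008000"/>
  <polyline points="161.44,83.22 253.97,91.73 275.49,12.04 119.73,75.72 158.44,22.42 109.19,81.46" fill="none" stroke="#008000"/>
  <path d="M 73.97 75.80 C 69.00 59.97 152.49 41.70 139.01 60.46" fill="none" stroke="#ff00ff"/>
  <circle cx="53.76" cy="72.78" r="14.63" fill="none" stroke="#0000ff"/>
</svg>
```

viewBox `0 0 291.61 101.65` with mm width/height → 1 unit = 1 mm. Flip: y_m = 101.65 − y_svg.

**Shape 1** — `<polygon>` regular polygon, stroke `#0000ff` → cut (S879, F1307). Machine vertices: (146.29,73.56) → (150.76,86.02) → (163.29,90.29) → (174.44,83.16) → (175.81,70.00) → (166.38,60.72) → (153.25,62.30) → (146.29,73.56). Closed: final G1 returns to the first vertex.

**Shape 2** — `<polygon>` regular polygon, stroke `#ff00ff` → engrave (S409, F3436). Machine vertices: (213.92,86.06) → (213.23,71.95) → (202.76,62.46) → (188.65,63.15) → (179.16,73.62) → (179.85,87.73) → (190.32,97.22) → (204.43,96.53) → (213.92,86.06). Closed: final G1 returns to the first vertex.

**Shape 3** — `<polyline>` line segment, stroke `#ff00ff` → engrave (S409, F3436). Machine vertices: (158.11,44.27) → (26.02,73.00). Open path.

**Shape 4** — `<path>` open polyline, stroke `#008000` → score (S592, F1841). Machine vertices: (194.72,43.18) → (265.19,50.00) → (209.58,27.98) → (180.77,62.78). Open path.

**Shape 5** — `<polyline>` open polyline, stroke `#008000` → score (S592, F1841). Machine vertices: (161.44,18.43) → (253.97,9.92) → (275.49,89.61) → (119.73,25.93) → (158.44,79.23) → (109.19,20.19). Open path.

**Shape 6** — `<path>` cubic bezier, stroke `#ff00ff` → engrave (S409, F3436). Control points (SVG): P0=(73.97,75.80), P1=(69.00,59.97), P2=(152.49,41.70), P3=(139.01,60.46); sampled at t=k/8. Machine vertices: (73.97,25.85) → (75.89,31.82) → (83.93,37.56) → (95.92,42.61) → (109.68,46.49) → (123.04,48.75) → (133.84,48.93) → (139.88,46.57) → (139.01,41.19). Open path.

**Shape 7** — `<circle>` circle, stroke `#0000ff` → cut (S879, F1307). Machine vertices: (68.39,28.87) → (67.28,34.47) → (64.10,39.21) → (59.36,42.39) → (53.76,43.50) → (48.16,42.39) → (43.42,39.21) → (40.24,34.47) → (39.13,28.87) → (40.24,23.27) → (43.42,18.53) → (48.16,15.35) → (53.76,14.24) → (59.36,15.35) → (64.10,18.53) → (67.28,23.27) → (68.39,28.87). Closed: final G1 returns to the first vertex.

; LightBurn 1.4.05
; GRBL device profile, absolute coords
G21
G90
G0 X146.29 Y73.56
M3 S879
G01 X150.76 Y86.02 F1307
G01 X163.29 Y90.29
G01 X174.44 Y83.16
G01 X175.81 Y70.00
G01 X166.38 Y60.72
G01 X153.25 Y62.30
G01 X146.29 Y73.56
M5
G0 X213.92 Y86.06
M3 S409
G01 X213.23 Y71.95 F3436
G01 X202.76 Y62.46
G01 X188.65 Y63.15
G01 X179.16 Y73.62
G01 X179.85 Y87.73
G01 X190.32 Y97.22
G01 X204.43 Y96.53
G01 X213.92 Y86.06
M5
G0 X158.11 Y44.27
M3 S409
G01 X26.02 Y73.00 F3436
M5
G0 X194.72 Y43.18
M3 S592
G01 X265.19 Y50.00 F1841
G01 X209.58 Y27.98
G01 X180.77 Y62.78
M5
G0 X161.44 Y18.43
M3 S592
G01 X253.97 Y9.92 F1841
G01 X275.49 Y89.61
G01 X119.73 Y25.93
G01 X158.44 Y79.23
G01 X109.19 Y20.19
M5
G0 X73.97 Y25.85
M3 S409
G01 X75.89 Y31.82 F3436
G01 X83.93 Y37.56
G01 X95.92 Y42.61
G01 X109.68 Y46.49
G01 X123.04 Y48.75
G01 X133.84 Y48.93
G01 X139.88 Y46.57
G01 X139.01 Y41.19
M5
G0 X68.39 Y28.87
M3 S879
G01 X67.28 Y34.47 F1307
G01 X64.10 Y39.21
G01 X59.36 Y42.39
G01 X53.76 Y43.50
G01 X48.16 Y42.39
G01 X43.42 Y39.21
G01 X40.24 Y34.47
G01 X39.13 Y28.87
G01 X40.24 Y23.27
G01 X43.42 Y18.53
G01 X48.16 Y15.35
G01 X53.76 Y14.24
G01 X59.36 Y15.35
G01 X64.10 Y18.53
G01 X67.28 Y23.27
G01 X68.39 Y28.87
M5
G0 X0.00 Y0.00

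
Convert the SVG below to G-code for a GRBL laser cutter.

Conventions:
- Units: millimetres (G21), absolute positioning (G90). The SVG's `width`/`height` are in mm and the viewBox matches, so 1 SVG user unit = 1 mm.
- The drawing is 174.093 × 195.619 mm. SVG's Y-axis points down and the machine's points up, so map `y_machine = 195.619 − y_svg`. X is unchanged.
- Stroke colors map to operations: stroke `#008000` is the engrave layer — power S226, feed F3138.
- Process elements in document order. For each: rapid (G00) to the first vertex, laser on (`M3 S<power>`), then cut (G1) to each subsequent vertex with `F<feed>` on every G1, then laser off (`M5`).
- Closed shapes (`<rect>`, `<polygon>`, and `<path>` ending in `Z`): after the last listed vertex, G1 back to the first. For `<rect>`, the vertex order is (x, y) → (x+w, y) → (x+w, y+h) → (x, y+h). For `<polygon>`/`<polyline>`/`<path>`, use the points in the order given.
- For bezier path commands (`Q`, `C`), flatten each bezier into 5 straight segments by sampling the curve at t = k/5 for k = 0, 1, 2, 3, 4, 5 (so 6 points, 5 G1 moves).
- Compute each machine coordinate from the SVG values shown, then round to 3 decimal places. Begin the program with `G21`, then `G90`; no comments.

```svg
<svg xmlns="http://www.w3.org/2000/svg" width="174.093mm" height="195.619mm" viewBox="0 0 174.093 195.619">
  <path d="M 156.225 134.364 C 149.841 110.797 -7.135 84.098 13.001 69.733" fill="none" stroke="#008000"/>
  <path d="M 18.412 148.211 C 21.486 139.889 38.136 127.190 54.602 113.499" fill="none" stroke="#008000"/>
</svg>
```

Since the viewBox matches the mm dimensions, user units are millimetres directly. The only transform is the Y-flip y_m = 195.619 − y_svg.

Shape 1 is a cubic bezier drawn with `<path>`. Its stroke #008000 means engrave at S226, F3138. After flipping Y the toolpath is (156.225,61.255) → (136.945,75.647) → (97.253,90.049) → (52.879,103.718) → (19.551,115.911) → (13.001,125.886).

Shape 2 is a cubic bezier drawn with `<path>`. Its stroke #008000 means engrave at S226, F3138. After flipping Y the toolpath is (18.412,47.408) → (21.775,52.899) → (27.737,59.279) → (35.635,66.384) → (44.810,74.052) → (54.602,82.120).

G21
G90
G00 X156.225 Y61.255
M3 S226
G1 X136.945 Y75.647 F3138
G1 X97.253 Y90.049 F3138
G1 X52.879 Y103.718 F3138
G1 X19.551 Y115.911 F3138
G1 X13.001 Y125.886 F3138
M5
G00 X18.412 Y47.408
M3 S226
G1 X21.775 Y52.899 F3138
G1 X27.737 Y59.279 F3138
G1 X35.635 Y66.384 F3138
G1 X44.810 Y74.052 F3138
G1 X54.602 Y82.120 F3138
M5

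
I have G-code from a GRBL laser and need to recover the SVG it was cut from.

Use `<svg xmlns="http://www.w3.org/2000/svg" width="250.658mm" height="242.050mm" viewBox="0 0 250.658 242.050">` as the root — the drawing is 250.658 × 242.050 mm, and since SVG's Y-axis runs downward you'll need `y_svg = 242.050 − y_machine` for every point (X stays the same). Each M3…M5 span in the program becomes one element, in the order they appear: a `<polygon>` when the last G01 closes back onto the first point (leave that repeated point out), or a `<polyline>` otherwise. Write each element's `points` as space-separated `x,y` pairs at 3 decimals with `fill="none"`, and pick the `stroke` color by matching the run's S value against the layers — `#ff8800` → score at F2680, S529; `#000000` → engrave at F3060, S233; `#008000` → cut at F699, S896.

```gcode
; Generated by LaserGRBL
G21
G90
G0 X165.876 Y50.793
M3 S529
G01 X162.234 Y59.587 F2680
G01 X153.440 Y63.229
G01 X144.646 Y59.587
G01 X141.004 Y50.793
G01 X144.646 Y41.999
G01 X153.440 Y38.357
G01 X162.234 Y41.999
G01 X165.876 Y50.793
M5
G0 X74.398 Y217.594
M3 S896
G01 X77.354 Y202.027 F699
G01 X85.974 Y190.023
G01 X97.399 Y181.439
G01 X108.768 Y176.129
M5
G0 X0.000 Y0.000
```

<svg xmlns="http://www.w3.org/2000/svg" width="250.658mm" height="242.050mm" viewBox="0 0 250.658 242.050">
  <polygon points="165.876,191.257 162.234,182.463 153.440,178.821 144.646,182.463 141.004,191.257 144.646,200.051 153.440,203.693 162.234,200.051" fill="none" stroke="#ff8800"/>
  <polyline points="74.398,24.456 77.354,40.023 85.974,52.027 97.399,60.611 108.768,65.921" fill="none" stroke="#008000"/>
</svg>

y_svg = 242.050 − y_m.

[1] S529→`#ff8800` (score); closed run; points: 165.876,191.257 162.234,182.463 153.440,178.821 144.646,182.463 141.004,191.257 144.646,200.051 153.440,203.693 162.234,200.051

[2] S896→`#008000` (cut); open run; points: 74.398,24.456 77.354,40.023 85.974,52.027 97.399,60.611 108.768,65.921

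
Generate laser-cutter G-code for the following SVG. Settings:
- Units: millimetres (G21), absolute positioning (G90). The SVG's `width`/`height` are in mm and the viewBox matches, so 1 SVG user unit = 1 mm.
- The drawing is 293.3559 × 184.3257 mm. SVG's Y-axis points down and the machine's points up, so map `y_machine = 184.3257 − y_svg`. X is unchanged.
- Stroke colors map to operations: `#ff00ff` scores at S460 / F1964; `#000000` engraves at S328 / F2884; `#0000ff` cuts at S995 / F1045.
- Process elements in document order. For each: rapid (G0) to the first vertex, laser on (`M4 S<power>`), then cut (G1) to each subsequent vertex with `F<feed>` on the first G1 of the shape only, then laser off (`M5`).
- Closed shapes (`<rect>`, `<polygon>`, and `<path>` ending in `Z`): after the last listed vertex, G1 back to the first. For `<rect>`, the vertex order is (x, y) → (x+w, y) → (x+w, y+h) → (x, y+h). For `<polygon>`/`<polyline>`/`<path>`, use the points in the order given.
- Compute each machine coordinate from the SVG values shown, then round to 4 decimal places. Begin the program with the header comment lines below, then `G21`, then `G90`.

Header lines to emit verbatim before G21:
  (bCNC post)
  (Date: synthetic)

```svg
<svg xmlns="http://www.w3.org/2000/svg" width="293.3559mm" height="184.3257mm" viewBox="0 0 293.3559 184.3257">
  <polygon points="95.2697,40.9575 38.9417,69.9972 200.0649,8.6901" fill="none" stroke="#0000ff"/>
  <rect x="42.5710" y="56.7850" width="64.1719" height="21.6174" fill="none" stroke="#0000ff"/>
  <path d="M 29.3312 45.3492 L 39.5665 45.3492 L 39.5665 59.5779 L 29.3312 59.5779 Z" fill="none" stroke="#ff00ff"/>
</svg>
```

viewBox `0 0 293.3559 184.3257` with mm width/height → 1 unit = 1 mm. Flip: y_m = 184.3257 − y_svg.

**Shape 1** — `<polygon>` closed polygon, stroke `#0000ff` → cut (S995, F1045). Machine vertices: (95.2697,143.3682) → (38.9417,114.3285) → (200.0649,175.6356) → (95.2697,143.3682). Closed: final G1 returns to the first vertex.

**Shape 2** — `<rect>` rectangle, stroke `#0000ff` → cut (S995, F1045). Machine vertices: (42.5710,127.5407) → (106.7429,127.5407) → (106.7429,105.9233) → (42.5710,105.9233) → (42.5710,127.5407). Closed: final G1 returns to the first vertex.

**Shape 3** — `<path>` rectangle, stroke `#ff00ff` → score (S460, F1964). Machine vertices: (29.3312,138.9765) → (39.5665,138.9765) → (39.5665,124.7478) → (29.3312,124.7478) → (29.3312,138.9765). Closed: final G1 returns to the first vertex.

(bCNC post)
(Date: synthetic)
G21
G90
G0 X95.2697 Y143.3682
M4 S995
G1 X38.9417 Y114.3285 F1045
G1 X200.0649 Y175.6356
G1 X95.2697 Y143.3682
M5
G0 X42.5710 Y127.5407
M4 S995
G1 X106.7429 Y127.5407 F1045
G1 X106.7429 Y105.9233
G1 X42.5710 Y105.9233
G1 X42.5710 Y127.5407
M5
G0 X29.3312 Y138.9765
M4 S460
G1 X39.5665 Y138.9765 F1964
G1 X39.5665 Y124.7478
G1 X29.3312 Y124.7478
G1 X29.3312 Y138.9765
M5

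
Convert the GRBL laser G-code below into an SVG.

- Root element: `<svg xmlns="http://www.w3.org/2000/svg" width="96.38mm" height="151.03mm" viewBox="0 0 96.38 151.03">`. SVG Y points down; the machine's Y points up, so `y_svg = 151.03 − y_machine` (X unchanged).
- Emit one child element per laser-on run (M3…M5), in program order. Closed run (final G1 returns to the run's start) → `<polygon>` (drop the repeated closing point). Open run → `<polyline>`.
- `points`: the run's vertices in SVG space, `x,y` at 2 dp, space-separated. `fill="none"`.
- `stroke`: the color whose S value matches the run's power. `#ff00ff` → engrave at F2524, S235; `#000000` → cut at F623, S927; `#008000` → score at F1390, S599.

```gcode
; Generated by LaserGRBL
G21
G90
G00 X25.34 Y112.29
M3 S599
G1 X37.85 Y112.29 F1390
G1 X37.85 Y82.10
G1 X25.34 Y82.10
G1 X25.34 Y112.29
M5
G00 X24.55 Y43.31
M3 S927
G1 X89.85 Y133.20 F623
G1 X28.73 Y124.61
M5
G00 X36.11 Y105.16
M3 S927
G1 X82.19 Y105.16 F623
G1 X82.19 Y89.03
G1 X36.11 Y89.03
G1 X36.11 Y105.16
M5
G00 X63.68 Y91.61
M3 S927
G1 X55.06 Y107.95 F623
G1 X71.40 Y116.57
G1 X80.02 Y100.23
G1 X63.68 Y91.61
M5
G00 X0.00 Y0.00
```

Each laser-on run becomes one SVG element. Flip Y back into SVG space with y_svg = 151.03 − y_machine.

Run 1: the run's S599 means `#008000` (score). The run returns to its start, so emit a `<polygon>` with points (Y-flipped): 25.34,38.74 37.85,38.74 37.85,68.93 25.34,68.93.

Run 2: the run's S927 means `#000000` (cut). The run is open, so emit a `<polyline>` with points (Y-flipped): 24.55,107.72 89.85,17.83 28.73,26.42.

Run 3: the run's S927 means `#000000` (cut). The run returns to its start, so emit a `<polygon>` with points (Y-flipped): 36.11,45.87 82.19,45.87 82.19,62.00 36.11,62.00.

Run 4: power S927 maps to stroke `#000000` (cut). The run returns to its start, so emit a `<polygon>` with points (Y-flipped): 63.68,59.42 55.06,43.08 71.40,34.46 80.02,50.80.

<svg xmlns="http://www.w3.org/2000/svg" width="96.38mm" height="151.03mm" viewBox="0 0 96.38 151.03">
  <polygon points="25.34,38.74 37.85,38.74 37.85,68.93 25.34,68.93" fill="none" stroke="#008000"/>
  <polyline points="24.55,107.72 89.85,17.83 28.73,26.42" fill="none" stroke="#000000"/>
  <polygon points="36.11,45.87 82.19,45.87 82.19,62.00 36.11,62.00" fill="none" stroke="#000000"/>
  <polygon points="63.68,59.42 55.06,43.08 71.40,34.46 80.02,50.80" fill="none" stroke="#000000"/>
</svg>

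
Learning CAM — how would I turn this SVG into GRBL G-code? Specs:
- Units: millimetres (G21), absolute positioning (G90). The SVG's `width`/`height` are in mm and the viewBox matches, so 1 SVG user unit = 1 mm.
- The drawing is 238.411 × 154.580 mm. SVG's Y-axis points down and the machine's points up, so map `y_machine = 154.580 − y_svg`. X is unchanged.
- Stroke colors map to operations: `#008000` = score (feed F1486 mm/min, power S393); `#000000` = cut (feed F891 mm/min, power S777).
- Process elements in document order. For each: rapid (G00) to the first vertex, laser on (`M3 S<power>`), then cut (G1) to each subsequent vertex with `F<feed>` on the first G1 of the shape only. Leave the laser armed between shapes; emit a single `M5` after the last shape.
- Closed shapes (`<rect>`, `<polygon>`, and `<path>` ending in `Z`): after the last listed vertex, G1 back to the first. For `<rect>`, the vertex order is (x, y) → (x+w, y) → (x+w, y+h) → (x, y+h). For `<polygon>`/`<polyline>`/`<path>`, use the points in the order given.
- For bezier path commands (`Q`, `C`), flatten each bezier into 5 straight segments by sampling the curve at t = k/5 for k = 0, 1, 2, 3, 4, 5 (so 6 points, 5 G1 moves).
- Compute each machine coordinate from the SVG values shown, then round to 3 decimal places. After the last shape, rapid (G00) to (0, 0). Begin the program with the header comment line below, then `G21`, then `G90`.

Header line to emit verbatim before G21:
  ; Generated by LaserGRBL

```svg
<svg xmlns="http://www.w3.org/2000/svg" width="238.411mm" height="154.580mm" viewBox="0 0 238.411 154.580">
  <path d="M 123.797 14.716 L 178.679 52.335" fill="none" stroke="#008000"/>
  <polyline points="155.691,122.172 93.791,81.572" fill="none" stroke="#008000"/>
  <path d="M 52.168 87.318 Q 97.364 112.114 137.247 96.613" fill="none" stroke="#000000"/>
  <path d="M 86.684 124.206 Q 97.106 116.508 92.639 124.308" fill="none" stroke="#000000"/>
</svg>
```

; Generated by LaserGRBL
G21
G90
G00 X123.797 Y139.864
M3 S393
G1 X178.679 Y102.245 F1486
G00 X155.691 Y32.408
M3 S393
G1 X93.791 Y73.008 F1486
G00 X52.168 Y67.262
M3 S777
G1 X70.034 Y58.955 F891
G1 X87.475 Y53.873
G1 X104.491 Y52.014
G1 X121.081 Y53.378
G1 X137.247 Y57.967
G00 X86.684 Y30.374
M3 S777
G1 X90.257 Y32.833 F891
G1 X92.639 Y34.053
G1 X93.830 Y34.032
G1 X93.830 Y32.772
G1 X92.639 Y30.272
M5
G00 X0.000 Y0.000

Since the viewBox matches the mm dimensions, user units are millimetres directly. The only transform is the Y-flip y_m = 154.580 − y_svg.

Shape 1 is a line segment drawn with `<path>`. Its stroke #008000 means score at S393, F1486. After flipping Y the toolpath is (123.797,139.864) → (178.679,102.245).

Shape 2 is a line segment drawn with `<polyline>`. Its stroke #008000 means score at S393, F1486. After flipping Y the toolpath is (155.691,32.408) → (93.791,73.008).

Shape 3 is a quadratic bezier drawn with `<path>`. Its stroke #000000 means cut at S777, F891. After flipping Y the toolpath is (52.168,67.262) → (70.034,58.955) → (87.475,53.873) → (104.491,52.014) → (121.081,53.378) → (137.247,57.967).

Shape 4 is a quadratic bezier drawn with `<path>`. Its stroke #000000 means cut at S777, F891. After flipping Y the toolpath is (86.684,30.374) → (90.257,32.833) → (92.639,34.053) → (93.830,34.032) → (93.830,32.772) → (92.639,30.272).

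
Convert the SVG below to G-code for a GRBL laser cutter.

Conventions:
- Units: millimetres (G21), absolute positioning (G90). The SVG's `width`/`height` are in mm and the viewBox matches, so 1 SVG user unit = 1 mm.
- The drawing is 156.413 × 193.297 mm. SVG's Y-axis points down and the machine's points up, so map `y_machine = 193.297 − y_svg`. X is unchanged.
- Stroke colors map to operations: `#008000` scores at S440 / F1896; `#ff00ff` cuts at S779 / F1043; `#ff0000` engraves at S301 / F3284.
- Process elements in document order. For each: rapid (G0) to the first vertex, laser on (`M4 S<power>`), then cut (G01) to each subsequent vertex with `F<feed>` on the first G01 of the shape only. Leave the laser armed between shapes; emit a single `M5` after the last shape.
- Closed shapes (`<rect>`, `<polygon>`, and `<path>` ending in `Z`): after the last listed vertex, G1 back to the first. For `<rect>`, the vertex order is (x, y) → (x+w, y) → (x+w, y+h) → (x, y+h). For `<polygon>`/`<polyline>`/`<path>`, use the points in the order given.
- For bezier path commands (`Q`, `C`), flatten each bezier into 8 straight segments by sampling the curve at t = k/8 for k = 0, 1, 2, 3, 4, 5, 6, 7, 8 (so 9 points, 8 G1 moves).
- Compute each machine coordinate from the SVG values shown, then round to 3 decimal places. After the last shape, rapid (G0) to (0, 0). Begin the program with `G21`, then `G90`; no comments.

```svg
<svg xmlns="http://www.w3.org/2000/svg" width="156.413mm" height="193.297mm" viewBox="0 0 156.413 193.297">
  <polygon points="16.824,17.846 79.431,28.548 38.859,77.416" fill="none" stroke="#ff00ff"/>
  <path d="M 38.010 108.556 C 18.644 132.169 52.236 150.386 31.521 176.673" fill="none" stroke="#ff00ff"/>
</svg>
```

viewBox `0 0 156.413 193.297` with mm width/height → 1 unit = 1 mm. Flip: y_m = 193.297 − y_svg.

**Shape 1** — `<polygon>` regular polygon, stroke `#ff00ff` → cut (S779, F1043). Machine vertices: (16.824,175.451) → (79.431,164.749) → (38.859,115.881) → (16.824,175.451). Closed: final G1 returns to the first vertex.

**Shape 2** — `<path>` cubic bezier, stroke `#ff00ff` → cut (S779, F1043). Control points (SVG): P0=(38.010,108.556), P1=(18.644,132.169), P2=(52.236,150.386), P3=(31.521,176.673); sampled at t=k/8. Machine vertices: (38.010,84.741) → (33.021,76.113) → (31.739,67.833) → (32.908,59.743) → (35.271,51.685) → (37.571,43.502) → (38.551,35.037) → (36.953,26.130) → (31.521,16.624). Open path.

G21
G90
G0 X16.824 Y175.451
M4 S779
G01 X79.431 Y164.749 F1043
G01 X38.859 Y115.881
G01 X16.824 Y175.451
G0 X38.010 Y84.741
M4 S779
G01 X33.021 Y76.113 F1043
G01 X31.739 Y67.833
G01 X32.908 Y59.743
G01 X35.271 Y51.685
G01 X37.571 Y43.502
G01 X38.551 Y35.037
G01 X36.953 Y26.130
G01 X31.521 Y16.624
M5
G0 X0.000 Y0.000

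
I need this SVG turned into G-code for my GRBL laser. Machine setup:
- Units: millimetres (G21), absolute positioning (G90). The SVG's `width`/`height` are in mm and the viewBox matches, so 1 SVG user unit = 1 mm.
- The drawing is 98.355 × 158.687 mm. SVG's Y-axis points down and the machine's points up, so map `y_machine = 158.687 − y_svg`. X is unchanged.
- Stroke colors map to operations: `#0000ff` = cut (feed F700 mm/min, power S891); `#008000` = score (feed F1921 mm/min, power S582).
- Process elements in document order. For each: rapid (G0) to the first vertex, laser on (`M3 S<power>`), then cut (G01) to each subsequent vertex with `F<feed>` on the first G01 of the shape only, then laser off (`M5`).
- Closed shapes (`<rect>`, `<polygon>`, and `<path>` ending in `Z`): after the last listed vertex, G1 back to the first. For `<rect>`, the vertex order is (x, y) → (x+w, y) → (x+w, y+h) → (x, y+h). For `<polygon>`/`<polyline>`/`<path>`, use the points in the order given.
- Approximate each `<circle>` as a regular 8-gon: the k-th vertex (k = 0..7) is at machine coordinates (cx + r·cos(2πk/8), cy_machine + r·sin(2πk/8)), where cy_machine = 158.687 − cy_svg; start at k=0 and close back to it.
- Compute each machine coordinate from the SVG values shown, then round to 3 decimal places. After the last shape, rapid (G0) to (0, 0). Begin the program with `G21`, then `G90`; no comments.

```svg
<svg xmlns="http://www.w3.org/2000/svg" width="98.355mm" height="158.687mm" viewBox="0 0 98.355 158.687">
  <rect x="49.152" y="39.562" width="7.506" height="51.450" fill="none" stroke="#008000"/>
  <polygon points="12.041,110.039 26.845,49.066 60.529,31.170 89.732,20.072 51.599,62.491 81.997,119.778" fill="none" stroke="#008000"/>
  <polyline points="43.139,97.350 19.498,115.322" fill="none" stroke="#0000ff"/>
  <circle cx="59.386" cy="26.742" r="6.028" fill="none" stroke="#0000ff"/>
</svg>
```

1 u = 1 mm; y_m = 158.687 − y.

[1] `<rect>` rectangle, #008000→score S582 F1921: (49.152,119.125) → (56.658,119.125) → (56.658,67.675) → (49.152,67.675) → (49.152,119.125) (closed)

[2] `<polygon>` closed polygon, #008000→score S582 F1921: (12.041,48.648) → (26.845,109.621) → (60.529,127.517) → (89.732,138.615) → (51.599,96.196) → (81.997,38.909) → (12.041,48.648) (closed)

[3] `<polyline>` line segment, #0000ff→cut S891 F700: (43.139,61.337) → (19.498,43.365)

[4] `<circle>` circle, #0000ff→cut S891 F700: (65.414,131.945) → (63.648,136.207) → (59.386,137.973) → (55.124,136.207) → (53.358,131.945) → (55.124,127.683) → (59.386,125.917) → (63.648,127.683) → (65.414,131.945) (closed)

G21
G90
G0 X49.152 Y119.125
M3 S582
G01 X56.658 Y119.125 F1921
G01 X56.658 Y67.675
G01 X49.152 Y67.675
G01 X49.152 Y119.125
M5
G0 X12.041 Y48.648
M3 S582
G01 X26.845 Y109.621 F1921
G01 X60.529 Y127.517
G01 X89.732 Y138.615
G01 X51.599 Y96.196
G01 X81.997 Y38.909
G01 X12.041 Y48.648
M5
G0 X43.139 Y61.337
M3 S891
G01 X19.498 Y43.365 F700
M5
G0 X65.414 Y131.945
M3 S891
G01 X63.648 Y136.207 F700
G01 X59.386 Y137.973
G01 X55.124 Y136.207
G01 X53.358 Y131.945
G01 X55.124 Y127.683
G01 X59.386 Y125.917
G01 X63.648 Y127.683
G01 X65.414 Y131.945
M5
G0 X0.000 Y0.000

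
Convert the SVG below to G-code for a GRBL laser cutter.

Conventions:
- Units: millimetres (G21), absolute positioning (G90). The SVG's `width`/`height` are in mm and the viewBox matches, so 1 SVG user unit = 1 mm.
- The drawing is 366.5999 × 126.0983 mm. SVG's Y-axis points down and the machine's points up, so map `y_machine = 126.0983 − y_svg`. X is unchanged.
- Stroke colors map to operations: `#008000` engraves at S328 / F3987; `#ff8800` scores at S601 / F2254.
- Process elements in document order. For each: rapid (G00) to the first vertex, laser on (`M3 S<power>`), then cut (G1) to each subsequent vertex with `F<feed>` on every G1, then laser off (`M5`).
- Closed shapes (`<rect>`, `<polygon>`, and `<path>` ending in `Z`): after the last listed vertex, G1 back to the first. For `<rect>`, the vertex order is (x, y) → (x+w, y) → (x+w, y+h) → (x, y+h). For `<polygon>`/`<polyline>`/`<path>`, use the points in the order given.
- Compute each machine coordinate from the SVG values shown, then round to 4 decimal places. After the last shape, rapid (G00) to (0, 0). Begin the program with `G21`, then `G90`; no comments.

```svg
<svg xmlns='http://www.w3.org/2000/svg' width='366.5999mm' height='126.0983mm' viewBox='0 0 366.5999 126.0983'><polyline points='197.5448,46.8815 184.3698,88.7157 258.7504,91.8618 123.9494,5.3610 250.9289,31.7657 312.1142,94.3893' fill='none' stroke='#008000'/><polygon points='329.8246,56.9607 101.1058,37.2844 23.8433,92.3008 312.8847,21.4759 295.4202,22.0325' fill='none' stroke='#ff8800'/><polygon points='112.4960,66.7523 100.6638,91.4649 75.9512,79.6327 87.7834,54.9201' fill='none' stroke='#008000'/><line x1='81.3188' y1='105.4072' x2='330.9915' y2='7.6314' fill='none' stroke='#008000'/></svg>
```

Since the viewBox matches the mm dimensions, user units are millimetres directly. The only transform is the Y-flip y_m = 126.0983 − y_svg.

Shape 1 is a open polyline drawn with `<polyline>`. Its stroke #008000 means engrave at S328, F3987. After flipping Y the toolpath is (197.5448,79.2168) → (184.3698,37.3826) → (258.7504,34.2365) → (123.9494,120.7373) → (250.9289,94.3326) → (312.1142,31.7090).

Shape 2 is a closed polygon drawn with `<polygon>`. Its stroke #ff8800 means score at S601, F2254. After flipping Y the toolpath is (329.8246,69.1376) → (101.1058,88.8139) → (23.8433,33.7975) → (312.8847,104.6224) → (295.4202,104.0658) → (329.8246,69.1376), returning to the start.

Shape 3 is a regular polygon drawn with `<polygon>`. Its stroke #008000 means engrave at S328, F3987. After flipping Y the toolpath is (112.4960,59.3460) → (100.6638,34.6334) → (75.9512,46.4656) → (87.7834,71.1782) → (112.4960,59.3460), returning to the start.

Shape 4 is a line segment drawn with `<line>`. Its stroke #008000 means engrave at S328, F3987. After flipping Y the toolpath is (81.3188,20.6911) → (330.9915,118.4669).

G21
G90
G00 X197.5448 Y79.2168
M3 S328
G1 X184.3698 Y37.3826 F3987
G1 X258.7504 Y34.2365 F3987
G1 X123.9494 Y120.7373 F3987
G1 X250.9289 Y94.3326 F3987
G1 X312.1142 Y31.7090 F3987
M5
G00 X329.8246 Y69.1376
M3 S601
G1 X101.1058 Y88.8139 F2254
G1 X23.8433 Y33.7975 F2254
G1 X312.8847 Y104.6224 F2254
G1 X295.4202 Y104.0658 F2254
G1 X329.8246 Y69.1376 F2254
M5
G00 X112.4960 Y59.3460
M3 S328
G1 X100.6638 Y34.6334 F3987
G1 X75.9512 Y46.4656 F3987
G1 X87.7834 Y71.1782 F3987
G1 X112.4960 Y59.3460 F3987
M5
G00 X81.3188 Y20.6911
M3 S328
G1 X330.9915 Y118.4669 F3987
M5
G00 X0.0000 Y0.0000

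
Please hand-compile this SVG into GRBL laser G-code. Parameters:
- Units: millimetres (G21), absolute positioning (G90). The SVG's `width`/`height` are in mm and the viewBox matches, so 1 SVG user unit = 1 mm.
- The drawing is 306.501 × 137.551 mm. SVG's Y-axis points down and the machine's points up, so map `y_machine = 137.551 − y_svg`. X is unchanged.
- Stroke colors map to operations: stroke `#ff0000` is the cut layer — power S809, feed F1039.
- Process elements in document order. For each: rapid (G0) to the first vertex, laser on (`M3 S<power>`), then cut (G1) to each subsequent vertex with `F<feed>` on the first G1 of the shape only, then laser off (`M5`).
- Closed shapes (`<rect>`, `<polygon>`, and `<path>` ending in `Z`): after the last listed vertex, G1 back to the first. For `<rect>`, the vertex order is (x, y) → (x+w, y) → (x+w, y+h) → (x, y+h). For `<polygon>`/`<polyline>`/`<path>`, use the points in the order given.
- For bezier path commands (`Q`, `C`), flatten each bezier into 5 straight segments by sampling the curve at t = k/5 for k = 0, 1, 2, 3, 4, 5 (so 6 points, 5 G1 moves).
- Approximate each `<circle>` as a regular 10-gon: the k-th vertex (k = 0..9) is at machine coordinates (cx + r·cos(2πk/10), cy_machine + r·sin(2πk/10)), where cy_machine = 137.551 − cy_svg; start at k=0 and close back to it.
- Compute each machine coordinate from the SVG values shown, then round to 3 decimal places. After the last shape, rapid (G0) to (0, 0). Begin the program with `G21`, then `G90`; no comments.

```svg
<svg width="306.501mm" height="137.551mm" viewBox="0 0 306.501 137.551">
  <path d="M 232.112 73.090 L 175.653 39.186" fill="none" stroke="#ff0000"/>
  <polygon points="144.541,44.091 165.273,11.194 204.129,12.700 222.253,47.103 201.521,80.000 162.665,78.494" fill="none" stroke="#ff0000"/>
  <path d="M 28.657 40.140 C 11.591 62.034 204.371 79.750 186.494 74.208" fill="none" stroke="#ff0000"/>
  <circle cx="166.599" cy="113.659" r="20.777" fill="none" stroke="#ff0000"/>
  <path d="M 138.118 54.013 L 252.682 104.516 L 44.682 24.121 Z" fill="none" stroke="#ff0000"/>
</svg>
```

1 u = 1 mm; y_m = 137.551 − y.

[1] `<path>` line segment, #ff0000→cut S809 F1039: (232.112,64.461) → (175.653,98.365)

[2] `<polygon>` regular polygon, #ff0000→cut S809 F1039: (144.541,93.460) → (165.273,126.357) → (204.129,124.851) → (222.253,90.448) → (201.521,57.551) → (162.665,59.057) → (144.541,93.460) (closed)

[3] `<path>` cubic bezier, #ff0000→cut S809 F1039: (28.657,97.411) → (40.235,84.929) → (81.992,74.365) → (133.743,66.635) → (175.305,62.656) → (186.494,63.343)

[4] `<circle>` circle, #ff0000→cut S809 F1039: (187.376,23.892) → (183.408,36.104) → (173.019,43.652) → (160.179,43.652) → (149.790,36.104) → (145.822,23.892) → (149.790,11.680) → (160.179,4.132) → (173.019,4.132) → (183.408,11.680) → (187.376,23.892) (closed)

[5] `<path>` closed polygon, #ff0000→cut S809 F1039: (138.118,83.538) → (252.682,33.035) → (44.682,113.430) → (138.118,83.538) (closed)

G21
G90
G0 X232.112 Y64.461
M3 S809
G1 X175.653 Y98.365 F1039
M5
G0 X144.541 Y93.460
M3 S809
G1 X165.273 Y126.357 F1039
G1 X204.129 Y124.851
G1 X222.253 Y90.448
G1 X201.521 Y57.551
G1 X162.665 Y59.057
G1 X144.541 Y93.460
M5
G0 X28.657 Y97.411
M3 S809
G1 X40.235 Y84.929 F1039
G1 X81.992 Y74.365
G1 X133.743 Y66.635
G1 X175.305 Y62.656
G1 X186.494 Y63.343
M5
G0 X187.376 Y23.892
M3 S809
G1 X183.408 Y36.104 F1039
G1 X173.019 Y43.652
G1 X160.179 Y43.652
G1 X149.790 Y36.104
G1 X145.822 Y23.892
G1 X149.790 Y11.680
G1 X160.179 Y4.132
G1 X173.019 Y4.132
G1 X183.408 Y11.680
G1 X187.376 Y23.892
M5
G0 X138.118 Y83.538
M3 S809
G1 X252.682 Y33.035 F1039
G1 X44.682 Y113.430
G1 X138.118 Y83.538
M5
G0 X0.000 Y0.000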